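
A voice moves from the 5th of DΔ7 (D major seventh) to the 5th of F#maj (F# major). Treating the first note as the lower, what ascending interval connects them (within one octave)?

The 5th of DΔ7 (D major seventh) is A; the 5th of F#maj (F# major) is C#.
A up to C# spans 3 letter names and 4 semitones — a major third.

major third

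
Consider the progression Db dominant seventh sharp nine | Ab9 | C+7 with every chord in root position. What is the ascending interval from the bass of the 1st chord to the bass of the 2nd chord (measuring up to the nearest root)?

perfect 5th

The roots are Db and Ab.
Db up to Ab spans 5 letter names and 7 semitones — a perfect fifth.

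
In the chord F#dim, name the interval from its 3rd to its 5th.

minor 3rd

F#dim is spelled F#, A, C.
That puts A below C.
3 letter names make it a third; at 3 semitones (a half step narrower than major) the quality is minor.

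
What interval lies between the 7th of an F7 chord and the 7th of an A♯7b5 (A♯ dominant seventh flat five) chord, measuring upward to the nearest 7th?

F7 has E♭ as its 7th, and A♯7b5 (A♯ dominant seventh flat five) has G♯ as its 7th.
From E♭ to G♯: 5 semitones over a third = augmented.

augmented third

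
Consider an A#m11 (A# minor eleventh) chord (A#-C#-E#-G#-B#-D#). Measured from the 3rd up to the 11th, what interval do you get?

major 9th

So we need the interval from C# up to D#.
C# up to D# spans 9 letter names and 14 semitones — a major ninth.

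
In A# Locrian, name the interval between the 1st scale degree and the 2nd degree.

minor 2nd

The scale runs A# B C# D# E F# G#.
So we need the interval from A# up to B.
A# up to B is 1 semitone, a half step narrower than a major second, so the interval is minor.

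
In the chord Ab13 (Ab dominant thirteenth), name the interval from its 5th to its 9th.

perfect fifth

Ab13 is spelled Ab C Eb Gb Bb F.
5th = Eb; 9th = Bb.
Counting 5 letters and 7 half steps from Eb gives a perfect fifth.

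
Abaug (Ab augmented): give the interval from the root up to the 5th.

augmented fifth

Spelling the chord: Ab–C–E.
So we need the interval from Ab up to E.
Ab up to E is 8 semitones, a half step wider than a perfect fifth, so the interval is augmented.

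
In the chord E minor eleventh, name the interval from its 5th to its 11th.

minor seventh

Spelling the chord: E G B D F# A.
The 5th is B and the 11th is A.
B up to A is 10 semitones, a half step narrower than a major seventh, so the interval is minor.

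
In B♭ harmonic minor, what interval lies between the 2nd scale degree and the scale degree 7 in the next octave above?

B♭ harmonic minor: B♭ C D♭ E♭ F G♭ A.
The 2nd scale degree is C and the scale degree 7 (up an octave) is A.
C up to A spans 13 letter names and 21 semitones — a major thirteenth.

major thirteenth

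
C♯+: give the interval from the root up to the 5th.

C♯ augmented is spelled C♯ E♯ G𝄪.
That puts C♯ below G𝄪.
5 letter names make it a fifth; at 8 semitones (a half step wider than perfect) the quality is augmented.

augmented 5th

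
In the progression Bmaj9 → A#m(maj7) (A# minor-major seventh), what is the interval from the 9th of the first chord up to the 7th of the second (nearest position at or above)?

The 9th of Bmaj9 is C#; the 7th of A#m(maj7) (A# minor-major seventh) is G##.
5 letter names make it a fifth; at 8 semitones (a half step wider than perfect) the quality is augmented.

A5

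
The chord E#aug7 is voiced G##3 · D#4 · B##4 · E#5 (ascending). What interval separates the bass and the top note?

The outer voices are G##3 and E#5.
From G## to E#: 20 semitones over a thirteenth = minor.

minor thirteenth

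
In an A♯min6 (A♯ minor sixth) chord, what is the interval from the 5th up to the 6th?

M2

A♯m6 (A♯ minor sixth): A♯ C♯ E♯ F𝄪.
That puts E♯ below F𝄪.
E♯ up to F𝄪 spans 2 letter names and 2 semitones — a major second.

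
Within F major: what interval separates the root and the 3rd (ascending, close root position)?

major 3rd

F major is spelled F–A–C.
The root is F and the 3rd is A.
Counting 3 letters and 4 half steps from F gives a major third.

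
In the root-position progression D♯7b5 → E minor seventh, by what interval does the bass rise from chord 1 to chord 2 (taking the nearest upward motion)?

The roots are D♯ and E.
2 letter names make it a second; at 1 semitone (a half step narrower than major) the quality is minor.

minor second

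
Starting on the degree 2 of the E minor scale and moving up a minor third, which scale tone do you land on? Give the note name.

A

The scale is E F# G A B C D.
The degree 2 is F#; a minor third above that is A — scale degree 4.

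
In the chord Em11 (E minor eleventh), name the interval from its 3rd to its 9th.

M7

The chord tones of E minor eleventh are E-G-B-D-F#-A.
3rd = G; 9th = F#.
Counting 7 letters and 11 half steps from G gives a major seventh.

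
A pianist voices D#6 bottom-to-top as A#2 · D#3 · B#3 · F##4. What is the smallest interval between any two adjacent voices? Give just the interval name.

Adjacent intervals: A#2→D#3 = perfect fourth; D#3→B#3 = major sixth; B#3→F##4 = perfect fifth.
The smallest is A#2 to D#3, a perfect fourth (5 semitones).

perfect fourth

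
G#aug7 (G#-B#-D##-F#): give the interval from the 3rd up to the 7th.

diminished fifth

3rd = B#; 7th = F#.
From B# to F#: 6 semitones over a fifth = diminished.
That tritone between 3rd and 7th is what gives the dominant seventh its pull toward resolution.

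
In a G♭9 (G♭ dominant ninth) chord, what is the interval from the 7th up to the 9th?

G♭9 is spelled G♭, B♭, D♭, F♭, A♭.
The 7th is F♭ and the 9th is A♭.
Counting 3 letters and 4 half steps from F♭ gives a major third.

major third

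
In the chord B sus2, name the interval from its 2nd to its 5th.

The chord tones of B sus2 are B–C#–F#.
2nd = C#; 5th = F#.
From C# to F# is 5 semitones, exactly the perfect fourth.

perfect 4th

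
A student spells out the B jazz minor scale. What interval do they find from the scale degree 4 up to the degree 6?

The scale runs B C# D E F# G# A#.
So we need the interval from E up to G#.
E up to G# spans 3 letter names and 4 semitones — a major third.

major 3rd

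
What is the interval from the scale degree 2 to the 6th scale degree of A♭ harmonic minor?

The scale runs A♭ B♭ C♭ D♭ E♭ F♭ G.
That puts B♭ below F♭.
5 letter names make it a fifth; at 6 semitones (a half step narrower than perfect) the quality is diminished.

diminished fifth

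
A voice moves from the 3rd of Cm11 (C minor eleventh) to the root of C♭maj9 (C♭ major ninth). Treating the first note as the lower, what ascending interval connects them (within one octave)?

m6

The 3rd of Cm11 (C minor eleventh) is E♭; the root of C♭maj9 (C♭ major ninth) is C♭.
6 letter names make it a sixth; at 8 semitones (a half step narrower than major) the quality is minor.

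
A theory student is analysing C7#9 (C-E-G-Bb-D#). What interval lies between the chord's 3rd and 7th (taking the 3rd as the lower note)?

So we need the interval from E up to Bb.
5 letter names make it a fifth; at 6 semitones (a half step narrower than perfect) the quality is diminished.

diminished 5th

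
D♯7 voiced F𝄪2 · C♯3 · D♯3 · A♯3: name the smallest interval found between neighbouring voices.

Adjacent intervals: F𝄪2→C♯3 = diminished fifth; C♯3→D♯3 = major second; D♯3→A♯3 = perfect fifth.
The smallest is C♯3 to D♯3, a major second (2 semitones).

major second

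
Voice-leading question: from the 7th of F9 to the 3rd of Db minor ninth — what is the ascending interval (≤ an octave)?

The 7th of F9 is Eb; the 3rd of Db minor ninth is Fb.
Eb up to Fb is 1 semitone, a half step narrower than a major second, so the interval is minor.

m2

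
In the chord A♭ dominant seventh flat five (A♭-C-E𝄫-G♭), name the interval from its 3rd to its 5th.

So we need the interval from C up to E𝄫.
3 letter names make it a third; at 2 semitones (a whole step narrower than major) the quality is diminished.

diminished 3rd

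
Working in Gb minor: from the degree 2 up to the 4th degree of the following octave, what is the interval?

The scale runs Gb Ab Bbb Cb Db Ebb Fb.
Degree 2 = Ab; 4th degree (up an octave) = Cb.
From Ab to Cb: 15 semitones over a tenth = minor.

minor 10th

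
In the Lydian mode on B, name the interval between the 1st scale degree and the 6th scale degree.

major sixth

The scale runs B C♯ D♯ E♯ F♯ G♯ A♯.
That puts B below G♯.
B up to G♯ spans 6 letter names and 9 semitones — a major sixth.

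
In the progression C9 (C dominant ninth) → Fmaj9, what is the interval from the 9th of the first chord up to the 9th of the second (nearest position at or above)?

C9 (C dominant ninth) has D as its 9th, and Fmaj9 has G as its 9th.
D up to G spans 4 letter names and 5 semitones — a perfect fourth.

perfect fourth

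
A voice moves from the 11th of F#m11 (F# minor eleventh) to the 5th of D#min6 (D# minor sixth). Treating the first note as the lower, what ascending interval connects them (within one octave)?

major 7th

F#m11 (F# minor eleventh) has B as its 11th, and D#min6 (D# minor sixth) has A# as its 5th.
Counting 7 letters and 11 half steps from B gives a major seventh.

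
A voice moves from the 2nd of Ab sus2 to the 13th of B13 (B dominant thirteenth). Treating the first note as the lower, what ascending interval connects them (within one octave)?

augmented sixth

The 2nd of Ab sus2 is Bb; the 13th of B13 (B dominant thirteenth) is G#.
6 letter names make it a sixth; at 10 semitones (a half step wider than major) the quality is augmented.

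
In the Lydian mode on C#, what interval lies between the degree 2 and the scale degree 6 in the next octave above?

The scale runs C# D# E# F## G# A# B#.
That puts D# below A#.
From D# to A# is 19 semitones, exactly the perfect twelfth.

P12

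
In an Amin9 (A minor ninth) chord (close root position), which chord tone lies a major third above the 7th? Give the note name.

Am9 is spelled A-C-E-G-B.
The 7th is G. A major third above G is B.
B is the chord's 9th.

B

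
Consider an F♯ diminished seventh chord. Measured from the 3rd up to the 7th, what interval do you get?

d5

F♯dim7: F♯ A C E♭.
The 3rd is A and the 7th is E♭.
From A to E♭: 6 semitones over a fifth = diminished.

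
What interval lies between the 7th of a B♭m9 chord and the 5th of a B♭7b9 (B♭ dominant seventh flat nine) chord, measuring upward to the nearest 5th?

major sixth

B♭m9 has A♭ as its 7th, and B♭7b9 (B♭ dominant seventh flat nine) has F as its 5th.
Counting 6 letters and 9 half steps from A♭ gives a major sixth.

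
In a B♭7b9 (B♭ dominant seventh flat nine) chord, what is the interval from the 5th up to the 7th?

The chord tones of B♭7b9 are B♭–D–F–A♭–C♭.
The 5th is F and the 7th is A♭.
3 letter names make it a third; at 3 semitones (a half step narrower than major) the quality is minor.

minor third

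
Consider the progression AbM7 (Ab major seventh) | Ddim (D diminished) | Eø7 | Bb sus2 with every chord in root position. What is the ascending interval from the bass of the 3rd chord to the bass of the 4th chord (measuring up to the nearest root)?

d5

The roots are E and Bb.
From E to Bb: 6 semitones over a fifth = diminished.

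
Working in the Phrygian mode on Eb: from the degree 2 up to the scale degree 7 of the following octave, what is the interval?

Spelling the Phrygian mode on Eb: Eb Fb Gb Ab Bb Cb Db.
The degree 2 is Fb and the 7th degree (up an octave) is Db.
Fb up to Db spans 13 letter names and 21 semitones — a major thirteenth.

major thirteenth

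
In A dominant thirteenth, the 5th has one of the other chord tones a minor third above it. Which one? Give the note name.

G

Spelling the chord: A C# E G B F#.
The 5th is E. A minor third above E is G.
G is the chord's 7th.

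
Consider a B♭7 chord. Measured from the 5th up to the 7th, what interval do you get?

minor third

Spelling the chord: B♭-D-F-A♭.
5th = F; 7th = A♭.
3 letter names make it a third; at 3 semitones (a half step narrower than major) the quality is minor.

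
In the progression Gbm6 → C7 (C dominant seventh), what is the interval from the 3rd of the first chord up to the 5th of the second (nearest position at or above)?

The 3rd of Gbm6 is Bbb; the 5th of C7 (C dominant seventh) is G.
Bbb up to G is 10 semitones, a half step wider than a major sixth, so the interval is augmented.

augmented sixth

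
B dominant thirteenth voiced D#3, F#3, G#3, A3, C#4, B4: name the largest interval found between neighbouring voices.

minor seventh

Adjacent intervals: D#3→F#3 = minor third; F#3→G#3 = major second; G#3→A3 = minor second; A3→C#4 = major third; C#4→B4 = minor seventh.
The largest is C#4 to B4, a minor seventh (10 semitones).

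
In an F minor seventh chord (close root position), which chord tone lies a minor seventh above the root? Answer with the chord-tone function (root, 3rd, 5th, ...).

Fmin7: F Ab C Eb.
The root is F. A minor seventh above F is Eb.
Eb is the chord's 7th.

7th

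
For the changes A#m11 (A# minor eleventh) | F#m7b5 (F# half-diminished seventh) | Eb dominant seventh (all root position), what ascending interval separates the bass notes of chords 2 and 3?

The roots are F# and Eb.
7 letter names make it a seventh; at 9 semitones (a whole step narrower than major) the quality is diminished.

diminished seventh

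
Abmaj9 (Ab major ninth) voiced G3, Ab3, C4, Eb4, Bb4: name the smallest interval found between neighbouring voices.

Adjacent intervals: G3→Ab3 = minor second; Ab3→C4 = major third; C4→Eb4 = minor third; Eb4→Bb4 = perfect fifth.
The smallest is G3 to Ab3, a minor second (1 semitone).

m2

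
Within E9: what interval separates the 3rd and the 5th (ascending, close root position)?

E9: E–G#–B–D–F#.
3rd = G#; 5th = B.
3 letter names make it a third; at 3 semitones (a half step narrower than major) the quality is minor.

minor third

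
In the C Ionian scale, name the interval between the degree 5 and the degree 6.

major second

The scale runs C D E F G A B.
That puts G below A.
G up to A spans 2 letter names and 2 semitones — a major second.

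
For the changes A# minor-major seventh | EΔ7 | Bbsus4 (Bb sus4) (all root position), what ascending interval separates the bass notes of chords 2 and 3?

The roots are E and Bb.
From E to Bb: 6 semitones over a fifth = diminished.

diminished fifth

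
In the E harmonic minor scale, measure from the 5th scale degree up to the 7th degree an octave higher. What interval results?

E harmonic minor: E F♯ G A B C D♯.
5th scale degree = B; 7th scale degree (up an octave) = D♯.
Counting 10 letters and 16 half steps from B gives a major tenth.

major 10th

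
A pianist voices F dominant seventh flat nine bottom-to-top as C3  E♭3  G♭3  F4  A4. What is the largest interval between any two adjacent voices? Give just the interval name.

major 7th

Adjacent intervals: C3→E♭3 = minor third; E♭3→G♭3 = minor third; G♭3→F4 = major seventh; F4→A4 = major third.
The largest is G♭3 to F4, a major seventh (11 semitones).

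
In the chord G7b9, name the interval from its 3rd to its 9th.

Spelling the chord: G, B, D, F, Ab.
The 3rd is B and the 9th is Ab.
B up to Ab is 9 semitones, a whole step narrower than a major seventh, so the interval is diminished.

diminished 7th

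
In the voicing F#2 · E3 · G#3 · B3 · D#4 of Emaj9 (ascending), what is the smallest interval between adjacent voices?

minor third

Adjacent intervals: F#2→E3 = minor seventh; E3→G#3 = major third; G#3→B3 = minor third; B3→D#4 = major third.
The smallest is G#3 to B3, a minor third (3 semitones).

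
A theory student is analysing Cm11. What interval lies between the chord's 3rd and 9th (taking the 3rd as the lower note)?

major 7th

Spelling the chord: C-Eb-G-Bb-D-F.
That puts Eb below D.
From Eb to D is 11 semitones, exactly the major seventh.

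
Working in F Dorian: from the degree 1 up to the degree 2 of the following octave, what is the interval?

major 9th

The scale runs F G Ab Bb C D Eb.
That puts F below G.
Counting 9 letters and 14 half steps from F gives a major ninth.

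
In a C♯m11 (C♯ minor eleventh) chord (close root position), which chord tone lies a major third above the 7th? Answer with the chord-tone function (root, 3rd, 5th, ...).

Spelling the chord: C♯ E G♯ B D♯ F♯.
The 7th is B. A major third above B is D♯.
D♯ is the chord's 9th.

9th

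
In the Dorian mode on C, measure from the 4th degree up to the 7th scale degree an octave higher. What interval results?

perfect eleventh

Spelling the Dorian mode on C: C D Eb F G A Bb.
That puts F below Bb.
Counting 11 letters and 17 half steps from F gives a perfect eleventh.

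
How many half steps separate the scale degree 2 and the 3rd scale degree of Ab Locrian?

2

The scale is Ab Bbb Cb Db Ebb Fb Gb.
Bbb up to Cb is a major second — 2 semitones.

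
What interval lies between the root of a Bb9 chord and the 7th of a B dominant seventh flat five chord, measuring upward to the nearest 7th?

The root of Bb9 is Bb; the 7th of B dominant seventh flat five is A.
Counting 7 letters and 11 half steps from Bb gives a major seventh.

major 7th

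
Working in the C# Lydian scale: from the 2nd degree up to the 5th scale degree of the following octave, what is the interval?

perfect 11th

The scale runs C# D# E# F## G# A# B#.
2nd degree = D#; 5th degree (up an octave) = G#.
From D# to G# is 17 semitones, exactly the perfect eleventh.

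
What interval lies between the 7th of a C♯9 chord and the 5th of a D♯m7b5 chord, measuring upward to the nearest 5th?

minor 7th

C♯9 has B as its 7th, and D♯m7b5 has A as its 5th.
From B to A: 10 semitones over a seventh = minor.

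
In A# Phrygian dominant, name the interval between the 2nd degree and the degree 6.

P5

The scale runs A# B C## D# E# F# G#.
That puts B below F#.
B up to F# spans 5 letter names and 7 semitones — a perfect fifth.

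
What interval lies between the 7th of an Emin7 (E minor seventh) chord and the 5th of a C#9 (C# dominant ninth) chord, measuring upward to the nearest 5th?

augmented 4th

The 7th of Emin7 (E minor seventh) is D; the 5th of C#9 (C# dominant ninth) is G#.
From D to G#: 6 semitones over a fourth = augmented.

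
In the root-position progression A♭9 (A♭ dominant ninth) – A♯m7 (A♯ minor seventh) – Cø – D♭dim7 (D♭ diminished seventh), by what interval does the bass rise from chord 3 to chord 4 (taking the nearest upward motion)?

m2

The roots are C and D♭.
2 letter names make it a second; at 1 semitone (a half step narrower than major) the quality is minor.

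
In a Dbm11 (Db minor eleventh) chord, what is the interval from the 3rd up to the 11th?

M9

The chord tones of Dbm11 (Db minor eleventh) are Db–Fb–Ab–Cb–Eb–Gb.
That puts Fb below Gb.
Counting 9 letters and 14 half steps from Fb gives a major ninth.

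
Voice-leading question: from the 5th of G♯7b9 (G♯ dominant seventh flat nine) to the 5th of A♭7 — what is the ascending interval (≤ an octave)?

The 5th of G♯7b9 (G♯ dominant seventh flat nine) is D♯; the 5th of A♭7 is E♭.
From D♯ to E♭: 0 semitones over a second = diminished.

diminished second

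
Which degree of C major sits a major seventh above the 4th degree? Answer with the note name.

The scale is C D E F G A B.
The 4th degree is F; a major seventh above that is E — scale degree 3.

E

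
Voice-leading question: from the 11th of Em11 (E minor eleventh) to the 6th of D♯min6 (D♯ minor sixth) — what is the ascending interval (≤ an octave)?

augmented second

Em11 (E minor eleventh) has A as its 11th, and D♯min6 (D♯ minor sixth) has B♯ as its 6th.
2 letter names make it a second; at 3 semitones (a half step wider than major) the quality is augmented.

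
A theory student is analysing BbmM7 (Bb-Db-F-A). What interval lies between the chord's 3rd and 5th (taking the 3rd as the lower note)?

3rd = Db; 5th = F.
Db up to F spans 3 letter names and 4 semitones — a major third.

major 3rd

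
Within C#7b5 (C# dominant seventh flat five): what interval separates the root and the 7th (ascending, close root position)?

The chord tones of C#7b5 are C#-E#-G-B.
The root is C# and the 7th is B.
From C# to B: 10 semitones over a seventh = minor.

minor seventh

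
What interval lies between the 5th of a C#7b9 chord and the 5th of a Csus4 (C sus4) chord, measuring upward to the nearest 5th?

C#7b9 has G# as its 5th, and Csus4 (C sus4) has G as its 5th.
8 letter names make it an octave; at 11 semitones (a half step narrower than perfect) the quality is diminished.

diminished 8th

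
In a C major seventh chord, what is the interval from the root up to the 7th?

C major seventh is spelled C, E, G, B.
So we need the interval from C up to B.
Counting 7 letters and 11 half steps from C gives a major seventh.

major seventh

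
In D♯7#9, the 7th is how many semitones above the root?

Spelling the chord: D♯-F𝄪-A♯-C♯-E𝄪.
D♯ to C♯ is a minor seventh: 10 semitones.

10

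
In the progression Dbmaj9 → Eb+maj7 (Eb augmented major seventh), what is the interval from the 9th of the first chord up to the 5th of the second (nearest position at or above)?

The 9th of Dbmaj9 is Eb; the 5th of Eb+maj7 (Eb augmented major seventh) is B.
5 letter names make it a fifth; at 8 semitones (a half step wider than perfect) the quality is augmented.

augmented fifth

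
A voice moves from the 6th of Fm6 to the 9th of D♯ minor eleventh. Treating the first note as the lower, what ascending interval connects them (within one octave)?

The 6th of Fm6 is D; the 9th of D♯ minor eleventh is E♯.
D up to E♯ is 3 semitones, a half step wider than a major second, so the interval is augmented.

augmented 2nd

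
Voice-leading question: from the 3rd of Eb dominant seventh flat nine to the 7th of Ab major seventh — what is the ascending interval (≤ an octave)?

P1

Eb dominant seventh flat nine has G as its 3rd, and Ab major seventh has G as its 7th.
From G to G is 0 semitones, exactly the perfect unison.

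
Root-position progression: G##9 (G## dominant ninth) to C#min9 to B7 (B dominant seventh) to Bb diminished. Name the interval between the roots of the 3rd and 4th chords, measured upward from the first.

The roots are B and Bb.
From B to Bb: 11 semitones over an octave = diminished.

diminished octave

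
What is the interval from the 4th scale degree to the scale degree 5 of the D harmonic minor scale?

D harmonic minor: D E F G A Bb C#.
So we need the interval from G up to A.
From G to A is 2 semitones, exactly the major second.

major 2nd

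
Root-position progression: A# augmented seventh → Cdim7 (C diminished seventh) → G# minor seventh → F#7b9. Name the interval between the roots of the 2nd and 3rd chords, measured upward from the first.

The roots are C and G#.
C up to G# is 8 semitones, a half step wider than a perfect fifth, so the interval is augmented.

augmented 5th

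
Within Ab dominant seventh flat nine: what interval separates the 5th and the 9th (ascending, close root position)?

Ab7b9 (Ab dominant seventh flat nine): Ab-C-Eb-Gb-Bbb.
That puts Eb below Bbb.
From Eb to Bbb: 6 semitones over a fifth = diminished.

diminished fifth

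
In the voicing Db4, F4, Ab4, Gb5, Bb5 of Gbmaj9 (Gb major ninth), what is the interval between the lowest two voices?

Those voices are Db4 and F4.
From Db to F is 4 semitones, exactly the major third.

major 3rd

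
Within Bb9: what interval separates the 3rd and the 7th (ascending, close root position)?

Bb9 (Bb dominant ninth) is spelled Bb D F Ab C.
3rd = D; 7th = Ab.
5 letter names make it a fifth; at 6 semitones (a half step narrower than perfect) the quality is diminished.

diminished fifth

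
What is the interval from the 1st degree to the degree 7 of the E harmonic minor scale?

major seventh

E harmonic minor: E F♯ G A B C D♯.
The 1st degree is E and the 7th scale degree is D♯.
E up to D♯ spans 7 letter names and 11 semitones — a major seventh.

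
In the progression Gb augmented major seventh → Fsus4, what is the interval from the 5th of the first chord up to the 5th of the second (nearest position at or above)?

minor seventh

Gb augmented major seventh has D as its 5th, and Fsus4 has C as its 5th.
From D to C: 10 semitones over a seventh = minor.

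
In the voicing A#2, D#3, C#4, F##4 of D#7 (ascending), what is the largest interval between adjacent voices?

Adjacent intervals: A#2→D#3 = perfect fourth; D#3→C#4 = minor seventh; C#4→F##4 = augmented fourth.
The largest is D#3 to C#4, a minor seventh (10 semitones).

minor seventh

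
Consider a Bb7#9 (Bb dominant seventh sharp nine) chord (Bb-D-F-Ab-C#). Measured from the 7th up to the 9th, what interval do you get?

7th = Ab; 9th = C#.
3 letter names make it a third; at 5 semitones (a half step wider than major) the quality is augmented.

augmented 3rd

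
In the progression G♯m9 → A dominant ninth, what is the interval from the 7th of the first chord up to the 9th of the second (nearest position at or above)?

G♯m9 has F♯ as its 7th, and A dominant ninth has B as its 9th.
Counting 4 letters and 5 half steps from F♯ gives a perfect fourth.

perfect fourth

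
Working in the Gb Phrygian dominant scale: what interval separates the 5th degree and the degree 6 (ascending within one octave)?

minor second

The scale runs Gb Abb Bb Cb Db Ebb Fb.
That puts Db below Ebb.
From Db to Ebb: 1 semitone over a second = minor.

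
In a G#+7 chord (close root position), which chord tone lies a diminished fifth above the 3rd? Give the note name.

F#

G#aug7 (G# augmented seventh) is spelled G#-B#-D##-F#.
The 3rd is B#. A diminished fifth above B# is F#.
F# is the chord's 7th.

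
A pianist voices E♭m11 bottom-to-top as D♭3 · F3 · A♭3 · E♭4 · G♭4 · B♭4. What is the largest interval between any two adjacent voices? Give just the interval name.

perfect 5th

Adjacent intervals: D♭3→F3 = major third; F3→A♭3 = minor third; A♭3→E♭4 = perfect fifth; E♭4→G♭4 = minor third; G♭4→B♭4 = major third.
The largest is A♭3 to E♭4, a perfect fifth (7 semitones).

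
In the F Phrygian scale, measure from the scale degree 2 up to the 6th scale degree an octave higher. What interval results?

P12

The scale runs F G♭ A♭ B♭ C D♭ E♭.
The scale degree 2 is G♭ and the 6th degree (up an octave) is D♭.
G♭ up to D♭ spans 12 letter names and 19 semitones — a perfect twelfth.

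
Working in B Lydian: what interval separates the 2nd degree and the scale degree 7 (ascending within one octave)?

Spelling B Lydian: B C# D# E# F# G# A#.
2nd degree = C#; 7th scale degree = A#.
C# up to A# spans 6 letter names and 9 semitones — a major sixth.

major sixth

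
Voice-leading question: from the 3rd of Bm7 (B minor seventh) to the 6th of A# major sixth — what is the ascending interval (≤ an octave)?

augmented 3rd

Bm7 (B minor seventh) has D as its 3rd, and A# major sixth has F## as its 6th.
From D to F##: 5 semitones over a third = augmented.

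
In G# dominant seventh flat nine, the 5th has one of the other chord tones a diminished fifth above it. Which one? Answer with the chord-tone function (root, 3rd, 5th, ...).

G#7b9 is spelled G# B# D# F# A.
The 5th is D#. A diminished fifth above D# is A.
A is the chord's 9th.

9th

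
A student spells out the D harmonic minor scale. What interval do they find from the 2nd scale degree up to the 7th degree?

Spelling the D harmonic minor scale: D E F G A Bb C#.
That puts E below C#.
From E to C# is 9 semitones, exactly the major sixth.

major sixth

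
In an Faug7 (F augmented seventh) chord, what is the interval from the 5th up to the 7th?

The chord tones of F augmented seventh are F–A–C♯–E♭.
That puts C♯ below E♭.
3 letter names make it a third; at 2 semitones (a whole step narrower than major) the quality is diminished.

diminished third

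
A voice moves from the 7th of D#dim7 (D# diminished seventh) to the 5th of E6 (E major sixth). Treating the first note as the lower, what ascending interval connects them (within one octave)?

major seventh

D#dim7 (D# diminished seventh) has C as its 7th, and E6 (E major sixth) has B as its 5th.
From C to B is 11 semitones, exactly the major seventh.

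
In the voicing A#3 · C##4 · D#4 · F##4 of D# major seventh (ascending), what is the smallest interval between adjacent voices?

minor 2nd

Adjacent intervals: A#3→C##4 = major third; C##4→D#4 = minor second; D#4→F##4 = major third.
The smallest is C##4 to D#4, a minor second (1 semitone).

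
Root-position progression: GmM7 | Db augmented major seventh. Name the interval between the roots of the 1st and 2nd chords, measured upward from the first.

diminished fifth

The roots are G and Db.
G up to Db is 6 semitones, a half step narrower than a perfect fifth, so the interval is diminished.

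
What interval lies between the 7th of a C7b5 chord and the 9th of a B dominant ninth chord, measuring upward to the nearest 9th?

A2

C7b5 has Bb as its 7th, and B dominant ninth has C# as its 9th.
From Bb to C#: 3 semitones over a second = augmented.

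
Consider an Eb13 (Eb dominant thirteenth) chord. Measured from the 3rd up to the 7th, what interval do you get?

diminished 5th

The chord tones of Eb dominant thirteenth are Eb-G-Bb-Db-F-C.
So we need the interval from G up to Db.
G up to Db is 6 semitones, a half step narrower than a perfect fifth, so the interval is diminished.
This 3–7 tritone is the characteristic tension at the heart of the dominant sound.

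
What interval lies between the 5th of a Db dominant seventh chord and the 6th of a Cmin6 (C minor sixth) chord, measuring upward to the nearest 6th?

augmented unison

The 5th of Db dominant seventh is Ab; the 6th of Cmin6 (C minor sixth) is A.
1 letter names make it a unison; at 1 semitone (a half step wider than perfect) the quality is augmented.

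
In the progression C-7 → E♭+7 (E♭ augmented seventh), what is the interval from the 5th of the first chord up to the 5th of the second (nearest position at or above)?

The 5th of C-7 is G; the 5th of E♭+7 (E♭ augmented seventh) is B.
From G to B is 4 semitones, exactly the major third.

major 3rd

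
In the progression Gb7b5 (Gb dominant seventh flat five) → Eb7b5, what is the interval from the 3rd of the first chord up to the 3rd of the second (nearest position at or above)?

major sixth

Gb7b5 (Gb dominant seventh flat five) has Bb as its 3rd, and Eb7b5 has G as its 3rd.
From Bb to G is 9 semitones, exactly the major sixth.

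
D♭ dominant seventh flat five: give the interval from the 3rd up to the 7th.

diminished 5th

The chord tones of D♭7b5 (D♭ dominant seventh flat five) are D♭-F-A𝄫-C♭.
So we need the interval from F up to C♭.
5 letter names make it a fifth; at 6 semitones (a half step narrower than perfect) the quality is diminished.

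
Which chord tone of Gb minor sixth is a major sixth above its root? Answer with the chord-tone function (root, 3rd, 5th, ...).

6th

The chord tones of Gbm6 are Gb Bbb Db Eb.
The root is Gb. A major sixth above Gb is Eb.
Eb is the chord's 6th.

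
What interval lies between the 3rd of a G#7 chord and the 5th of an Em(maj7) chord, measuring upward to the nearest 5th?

diminished octave

G#7 has B# as its 3rd, and Em(maj7) has B as its 5th.
8 letter names make it an octave; at 11 semitones (a half step narrower than perfect) the quality is diminished.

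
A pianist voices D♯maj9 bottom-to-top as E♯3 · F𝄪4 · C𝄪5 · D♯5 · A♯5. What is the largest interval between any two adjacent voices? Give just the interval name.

major ninth

Adjacent intervals: E♯3→F𝄪4 = major ninth; F𝄪4→C𝄪5 = perfect fifth; C𝄪5→D♯5 = minor second; D♯5→A♯5 = perfect fifth.
The largest is E♯3 to F𝄪4, a major ninth (14 semitones).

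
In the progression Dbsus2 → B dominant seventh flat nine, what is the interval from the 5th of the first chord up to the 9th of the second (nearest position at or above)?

M3

The 5th of Dbsus2 is Ab; the 9th of B dominant seventh flat nine is C.
Ab up to C spans 3 letter names and 4 semitones — a major third.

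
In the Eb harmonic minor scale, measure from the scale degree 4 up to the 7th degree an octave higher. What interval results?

augmented 11th

Spelling the Eb harmonic minor scale: Eb F Gb Ab Bb Cb D.
That puts Ab below D.
11 letter names make it an eleventh; at 18 semitones (a half step wider than perfect) the quality is augmented.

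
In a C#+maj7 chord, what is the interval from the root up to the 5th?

C#+maj7 is spelled C# E# G## B#.
Root = C#; 5th = G##.
5 letter names make it a fifth; at 8 semitones (a half step wider than perfect) the quality is augmented.

augmented fifth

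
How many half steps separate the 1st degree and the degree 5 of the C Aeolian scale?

The scale is C D E♭ F G A♭ B♭.
C up to G is a perfect fifth — 7 semitones.

7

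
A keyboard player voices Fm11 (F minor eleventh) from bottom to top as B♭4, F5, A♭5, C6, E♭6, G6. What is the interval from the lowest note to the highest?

major thirteenth

The outer voices are B♭4 and G6.
Counting 13 letters and 21 half steps from B♭ gives a major thirteenth.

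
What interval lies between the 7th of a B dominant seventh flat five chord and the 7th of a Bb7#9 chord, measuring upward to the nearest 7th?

B dominant seventh flat five has A as its 7th, and Bb7#9 has Ab as its 7th.
From A to Ab: 11 semitones over an octave = diminished.

diminished octave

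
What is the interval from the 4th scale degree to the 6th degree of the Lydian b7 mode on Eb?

minor third

Spelling the Lydian b7 mode on Eb: Eb F G A Bb C Db.
That puts A below C.
3 letter names make it a third; at 3 semitones (a half step narrower than major) the quality is minor.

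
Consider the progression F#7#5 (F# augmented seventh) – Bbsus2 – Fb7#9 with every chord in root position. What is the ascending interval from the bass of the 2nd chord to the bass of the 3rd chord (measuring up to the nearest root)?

The roots are Bb and Fb.
5 letter names make it a fifth; at 6 semitones (a half step narrower than perfect) the quality is diminished.

d5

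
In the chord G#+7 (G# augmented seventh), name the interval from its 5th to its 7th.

The chord tones of G#+7 (G# augmented seventh) are G# B# D## F#.
5th = D##; 7th = F#.
D## up to F# is 2 semitones, a whole step narrower than a major third, so the interval is diminished.

diminished third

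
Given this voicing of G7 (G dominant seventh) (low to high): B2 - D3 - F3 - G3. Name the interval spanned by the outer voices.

minor sixth

The outer voices are B2 and G3.
B up to G is 8 semitones, a half step narrower than a major sixth, so the interval is minor.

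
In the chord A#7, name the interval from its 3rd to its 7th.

Spelling the chord: A#–C##–E#–G#.
That puts C## below G#.
From C## to G#: 6 semitones over a fifth = diminished.

diminished 5th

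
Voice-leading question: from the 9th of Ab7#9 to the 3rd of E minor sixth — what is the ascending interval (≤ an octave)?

Ab7#9 has B as its 9th, and E minor sixth has G as its 3rd.
6 letter names make it a sixth; at 8 semitones (a half step narrower than major) the quality is minor.

minor sixth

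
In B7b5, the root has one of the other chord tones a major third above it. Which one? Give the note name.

D#

Spelling the chord: B, D#, F, A.
The root is B. A major third above B is D#.
D# is the chord's 3rd.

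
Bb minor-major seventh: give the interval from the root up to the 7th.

major seventh

The chord tones of Bbm(maj7) (Bb minor-major seventh) are Bb Db F A.
The root is Bb and the 7th is A.
Bb up to A spans 7 letter names and 11 semitones — a major seventh.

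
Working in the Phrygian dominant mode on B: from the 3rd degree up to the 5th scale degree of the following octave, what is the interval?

Spelling the Phrygian dominant mode on B: B C D♯ E F♯ G A.
That puts D♯ below F♯.
D♯ up to F♯ is 15 semitones, a half step narrower than a major tenth, so the interval is minor.

minor tenth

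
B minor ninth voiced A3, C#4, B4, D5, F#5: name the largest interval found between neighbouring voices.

Adjacent intervals: A3→C#4 = major third; C#4→B4 = minor seventh; B4→D5 = minor third; D5→F#5 = major third.
The largest is C#4 to B4, a minor seventh (10 semitones).

minor 7th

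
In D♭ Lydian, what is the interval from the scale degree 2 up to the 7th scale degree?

D♭ lydian: D♭ E♭ F G A♭ B♭ C.
So we need the interval from E♭ up to C.
From E♭ to C is 9 semitones, exactly the major sixth.

major sixth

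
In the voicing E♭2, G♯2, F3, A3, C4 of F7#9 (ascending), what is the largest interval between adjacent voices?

diminished 7th

Adjacent intervals: E♭2→G♯2 = augmented third; G♯2→F3 = diminished seventh; F3→A3 = major third; A3→C4 = minor third.
The largest is G♯2 to F3, a diminished seventh (9 semitones).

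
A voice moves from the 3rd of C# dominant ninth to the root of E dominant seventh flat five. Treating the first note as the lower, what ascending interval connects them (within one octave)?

C# dominant ninth has E# as its 3rd, and E dominant seventh flat five has E as its root.
E# up to E is 11 semitones, a half step narrower than a perfect octave, so the interval is diminished.

d8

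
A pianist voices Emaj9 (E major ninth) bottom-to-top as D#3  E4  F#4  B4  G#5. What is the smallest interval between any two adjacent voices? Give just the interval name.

Adjacent intervals: D#3→E4 = minor ninth; E4→F#4 = major second; F#4→B4 = perfect fourth; B4→G#5 = major sixth.
The smallest is E4 to F#4, a major second (2 semitones).

major second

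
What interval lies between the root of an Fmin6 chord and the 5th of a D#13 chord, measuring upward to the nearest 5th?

Fmin6 has F as its root, and D#13 has A# as its 5th.
3 letter names make it a third; at 5 semitones (a half step wider than major) the quality is augmented.

augmented third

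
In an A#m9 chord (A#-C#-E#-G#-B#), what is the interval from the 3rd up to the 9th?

The 3rd is C# and the 9th is B#.
Counting 7 letters and 11 half steps from C# gives a major seventh.

major seventh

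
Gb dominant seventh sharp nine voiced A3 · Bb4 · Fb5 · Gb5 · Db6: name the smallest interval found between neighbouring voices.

major second

Adjacent intervals: A3→Bb4 = minor ninth; Bb4→Fb5 = diminished fifth; Fb5→Gb5 = major second; Gb5→Db6 = perfect fifth.
The smallest is Fb5 to Gb5, a major second (2 semitones).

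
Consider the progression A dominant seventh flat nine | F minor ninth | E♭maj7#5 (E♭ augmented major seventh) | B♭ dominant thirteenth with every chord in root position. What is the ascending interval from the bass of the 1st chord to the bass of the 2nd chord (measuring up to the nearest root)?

The roots are A and F.
A up to F is 8 semitones, a half step narrower than a major sixth, so the interval is minor.

minor sixth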